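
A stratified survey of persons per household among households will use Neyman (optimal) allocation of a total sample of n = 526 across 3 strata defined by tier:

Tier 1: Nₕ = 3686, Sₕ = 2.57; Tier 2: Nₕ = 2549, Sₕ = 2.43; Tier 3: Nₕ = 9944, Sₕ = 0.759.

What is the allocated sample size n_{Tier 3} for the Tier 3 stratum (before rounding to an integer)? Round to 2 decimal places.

171.01

Neyman allocation: nₕ = n·NₕSₕ / Σⱼ NⱼSⱼ.
Σ NⱼSⱼ = 3686·2.57 + 2549·2.43 + 9944·0.759 = 23214.586.
n_{Tier 3} = 526·9944·0.759 / 23214.586 = 171.01.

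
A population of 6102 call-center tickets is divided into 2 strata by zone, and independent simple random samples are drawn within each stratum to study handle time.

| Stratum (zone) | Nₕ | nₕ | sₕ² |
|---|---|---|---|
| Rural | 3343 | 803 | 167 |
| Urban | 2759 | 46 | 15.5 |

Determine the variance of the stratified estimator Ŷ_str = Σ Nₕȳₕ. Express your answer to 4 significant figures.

Var(Ŷ_str) = Σₕ Nₕ²(1 − fₕ)sₕ²/nₕ.
Rural: 3343²·(1 − 803/3343)·167/803 = 1.76592 × 10^6.
Urban: 2759²·(1 − 46/2759)·15.5/46 = 2.5221758 × 10^6.
Sum = 4.2880958 × 10^6.

4.288 × 10^6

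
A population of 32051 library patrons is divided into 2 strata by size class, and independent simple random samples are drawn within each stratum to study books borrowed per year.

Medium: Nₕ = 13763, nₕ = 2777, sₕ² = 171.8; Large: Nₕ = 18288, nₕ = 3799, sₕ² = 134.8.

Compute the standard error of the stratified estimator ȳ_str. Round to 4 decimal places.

0.1351

Var(ȳ_str) = Σₕ Wₕ²(1 − fₕ)sₕ²/nₕ with Wₕ = Nₕ/N, N = 32051.
Medium: Wₕ = 0.42940938; term = 0.42940938²·(1 − 0.20177287)·171.8/2777 = 0.0091057729.
Large: Wₕ = 0.57059062; term = 0.57059062²·(1 − 0.20773185)·134.8/3799 = 0.0091525489.
Sum = 0.018258322.
SE = √(0.018258322) = 0.1351.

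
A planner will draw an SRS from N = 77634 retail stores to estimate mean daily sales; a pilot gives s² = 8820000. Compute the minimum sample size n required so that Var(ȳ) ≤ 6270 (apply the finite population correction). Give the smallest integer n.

1382

Without fpc, n₀ = s²/D = 8820000/6270 = 1406.6986.
With fpc, (1 − n/N)·s²/n ≤ D requires n ≥ n₀/(1 + n₀/N) = 1406.6986/(1 + 1406.6986/77634) = 1381.6634.
Rounding up, n = 1382.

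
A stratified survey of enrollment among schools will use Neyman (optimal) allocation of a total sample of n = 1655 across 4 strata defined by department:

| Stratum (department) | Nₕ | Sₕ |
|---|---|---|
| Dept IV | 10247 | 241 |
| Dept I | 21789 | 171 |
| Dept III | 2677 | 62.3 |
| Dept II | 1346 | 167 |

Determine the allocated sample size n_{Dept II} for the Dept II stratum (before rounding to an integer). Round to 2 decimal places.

Neyman allocation: nₕ = n·NₕSₕ / Σⱼ NⱼSⱼ.
Σ NⱼSⱼ = 10247·241 + 21789·171 + 2677·62.3 + 1346·167 = 6.5870051 × 10^6.
n_{Dept II} = 1655·1346·167 / (6.5870051 × 10^6) = 56.48.

56.48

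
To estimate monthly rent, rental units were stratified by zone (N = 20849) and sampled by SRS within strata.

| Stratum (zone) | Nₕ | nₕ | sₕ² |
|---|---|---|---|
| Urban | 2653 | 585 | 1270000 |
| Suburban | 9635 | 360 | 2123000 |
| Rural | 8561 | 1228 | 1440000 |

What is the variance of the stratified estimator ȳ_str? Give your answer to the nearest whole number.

1409

Var(ȳ_str) = Σₕ Wₕ²(1 − fₕ)sₕ²/nₕ with Wₕ = Nₕ/N, N = 20849.
Urban: Wₕ = 0.12724831; term = 0.12724831²·(1 − 0.22050509)·1270000/585 = 27.400922.
Suburban: Wₕ = 0.46213248; term = 0.46213248²·(1 − 0.03736378)·2123000/360 = 1212.3909.
Rural: Wₕ = 0.41061921; term = 0.41061921²·(1 − 0.14344119)·1440000/1228 = 169.35571.
Sum = 1409.1475.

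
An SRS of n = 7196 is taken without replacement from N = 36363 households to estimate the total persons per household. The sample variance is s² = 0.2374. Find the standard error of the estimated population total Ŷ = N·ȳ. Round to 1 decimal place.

Var(Ŷ) = N²·Var(ȳ) = N²·(1 − n/N)·s²/n.
f = 7196/36363 = 0.19789346; Var(ȳ) = 0.80210654·0.2374/7196 = 2.6461936 × 10^-5.
Var(Ŷ) = 36363² · (2.6461936 × 10^-5) = 34989.765.
SE(Ŷ) = √(34989.765) = 187.1.

187.1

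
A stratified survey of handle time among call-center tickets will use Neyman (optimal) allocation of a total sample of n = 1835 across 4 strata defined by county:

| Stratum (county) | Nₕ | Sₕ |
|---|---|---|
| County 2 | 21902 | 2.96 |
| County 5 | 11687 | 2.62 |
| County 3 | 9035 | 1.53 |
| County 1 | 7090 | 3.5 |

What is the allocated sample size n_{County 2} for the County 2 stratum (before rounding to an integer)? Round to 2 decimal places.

Neyman allocation: nₕ = n·NₕSₕ / Σⱼ NⱼSⱼ.
Σ NⱼSⱼ = 21902·2.96 + 11687·2.62 + 9035·1.53 + 7090·3.5 = 134088.41.
n_{County 2} = 1835·21902·2.96 / 134088.41 = 887.20.

887.20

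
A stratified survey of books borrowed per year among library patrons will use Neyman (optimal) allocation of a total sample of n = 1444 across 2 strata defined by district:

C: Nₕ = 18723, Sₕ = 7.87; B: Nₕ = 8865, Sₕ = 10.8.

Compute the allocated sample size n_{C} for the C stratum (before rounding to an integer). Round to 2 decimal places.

Neyman allocation: nₕ = n·NₕSₕ / Σⱼ NⱼSⱼ.
Σ NⱼSⱼ = 18723·7.87 + 8865·10.8 = 243092.01.
n_{C} = 1444·18723·7.87 / 243092.01 = 875.28.

875.28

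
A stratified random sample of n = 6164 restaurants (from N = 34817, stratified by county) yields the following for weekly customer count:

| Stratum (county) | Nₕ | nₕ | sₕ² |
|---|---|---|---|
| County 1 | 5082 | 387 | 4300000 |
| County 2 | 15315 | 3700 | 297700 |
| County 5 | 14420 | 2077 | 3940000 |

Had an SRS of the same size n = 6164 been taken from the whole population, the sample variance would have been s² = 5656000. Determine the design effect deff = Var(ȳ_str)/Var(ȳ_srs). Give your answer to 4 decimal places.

0.6741

Var(ȳ_str) = Σ Wₕ²(1−fₕ)sₕ²/nₕ with Wₕ = Nₕ/34817:
  County 1: (5082/34817)²·(1−387/5082)·4300000/387 = 218.69812
  County 2: (15315/34817)²·(1−3700/15315)·297700/3700 = 11.806757
  County 5: (14420/34817)²·(1−2077/14420)·3940000/2077 = 278.52425
  → Var(ȳ_str) = 509.02913.
Var(ȳ_srs) = (1 − 6164/34817)·5656000/6164 = 755.1366.
deff = 509.02913 / 755.1366 = 0.6741.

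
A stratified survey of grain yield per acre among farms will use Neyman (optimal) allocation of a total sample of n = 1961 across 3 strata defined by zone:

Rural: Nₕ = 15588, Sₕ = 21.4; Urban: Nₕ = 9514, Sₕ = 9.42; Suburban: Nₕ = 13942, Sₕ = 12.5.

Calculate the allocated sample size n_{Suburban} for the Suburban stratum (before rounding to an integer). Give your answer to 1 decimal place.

Neyman allocation: nₕ = n·NₕSₕ / Σⱼ NⱼSⱼ.
Σ NⱼSⱼ = 15588·21.4 + 9514·9.42 + 13942·12.5 = 597480.08.
n_{Suburban} = 1961·13942·12.5 / 597480.08 = 572.0.

572.0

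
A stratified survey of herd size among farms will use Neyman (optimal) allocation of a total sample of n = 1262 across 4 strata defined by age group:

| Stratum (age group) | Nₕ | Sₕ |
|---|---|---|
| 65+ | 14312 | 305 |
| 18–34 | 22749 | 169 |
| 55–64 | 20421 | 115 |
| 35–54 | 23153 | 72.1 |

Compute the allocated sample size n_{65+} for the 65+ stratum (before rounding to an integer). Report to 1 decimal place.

450.5

Neyman allocation: nₕ = n·NₕSₕ / Σⱼ NⱼSⱼ.
Σ NⱼSⱼ = 14312·305 + 22749·169 + 20421·115 + 23153·72.1 = 1.2227487 × 10^7.
n_{65+} = 1262·14312·305 / (1.2227487 × 10^7) = 450.5.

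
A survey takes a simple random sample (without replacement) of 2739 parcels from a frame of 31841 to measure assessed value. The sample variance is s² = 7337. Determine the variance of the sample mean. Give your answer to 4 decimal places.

Under SRS without replacement, Var(ȳ) = (1 − f)·s²/n with f = n/N = 2739/31841 = 0.08602117.
Var(ȳ) = (1 − 0.08602117)·7337/2739 = 0.91397883·2.6787149 = 2.4482887.

2.4483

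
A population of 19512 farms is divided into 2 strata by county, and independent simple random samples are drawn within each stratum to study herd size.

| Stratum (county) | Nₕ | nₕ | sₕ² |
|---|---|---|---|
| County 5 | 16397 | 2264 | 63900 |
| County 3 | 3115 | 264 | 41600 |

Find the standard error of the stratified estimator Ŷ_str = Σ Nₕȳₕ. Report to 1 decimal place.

Var(Ŷ_str) = Σₕ Nₕ²(1 − fₕ)sₕ²/nₕ.
County 5: 16397²·(1 − 2264/16397)·63900/2264 = 6.5406844 × 10^9.
County 3: 3115²·(1 − 264/3115)·41600/264 = 1.399409 × 10^9.
Sum = 7.9400934 × 10^9.
SE = √(7.9400934 × 10^9) = 89107.2.

89107.2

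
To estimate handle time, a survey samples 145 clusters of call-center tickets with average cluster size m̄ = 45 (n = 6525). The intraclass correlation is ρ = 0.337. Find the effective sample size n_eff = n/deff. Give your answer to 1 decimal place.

412.2

deff = 1 + (45 − 1)·0.337 = 1 + 14.828 = 15.828.
n_eff = 6525 / 15.828 = 412.2.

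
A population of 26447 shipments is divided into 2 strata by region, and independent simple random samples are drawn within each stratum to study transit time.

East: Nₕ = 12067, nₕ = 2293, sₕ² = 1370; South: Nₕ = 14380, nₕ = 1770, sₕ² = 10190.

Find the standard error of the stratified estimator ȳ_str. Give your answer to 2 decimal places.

Var(ȳ_str) = Σₕ Wₕ²(1 − fₕ)sₕ²/nₕ with Wₕ = Nₕ/N, N = 26447.
East: Wₕ = 0.45627103; term = 0.45627103²·(1 − 0.19002238)·1370/2293 = 0.10074774.
South: Wₕ = 0.54372897; term = 0.54372897²·(1 − 0.12308762)·10190/1770 = 1.4925265.
Sum = 1.5932742.
SE = √(1.5932742) = 1.26.

1.26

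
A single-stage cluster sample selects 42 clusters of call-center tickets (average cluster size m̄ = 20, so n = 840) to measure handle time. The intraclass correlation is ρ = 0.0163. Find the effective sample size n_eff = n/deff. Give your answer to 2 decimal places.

641.37

deff = 1 + (20 − 1)·0.0163 = 1 + 0.3097 = 1.3097.
n_eff = 840 / 1.3097 = 641.37.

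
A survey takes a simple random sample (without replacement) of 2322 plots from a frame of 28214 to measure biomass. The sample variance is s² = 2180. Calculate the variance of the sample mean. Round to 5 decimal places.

0.86158

Under SRS without replacement, Var(ȳ) = (1 − f)·s²/n with f = n/N = 2322/28214 = 0.08229957.
Var(ȳ) = (1 − 0.08229957)·2180/2322 = 0.91770043·0.93884582 = 0.86157922.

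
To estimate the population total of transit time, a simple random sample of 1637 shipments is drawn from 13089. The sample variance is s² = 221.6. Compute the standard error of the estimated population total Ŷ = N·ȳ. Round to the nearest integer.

Var(Ŷ) = N²·Var(ȳ) = N²·(1 − n/N)·s²/n.
f = 1637/13089 = 0.12506685; Var(ȳ) = 0.87493315·221.6/1637 = 0.11843933.
Var(Ŷ) = 13089² · 0.11843933 = 2.0291254 × 10^7.
SE(Ŷ) = √(2.0291254 × 10^7) = 4505.

4505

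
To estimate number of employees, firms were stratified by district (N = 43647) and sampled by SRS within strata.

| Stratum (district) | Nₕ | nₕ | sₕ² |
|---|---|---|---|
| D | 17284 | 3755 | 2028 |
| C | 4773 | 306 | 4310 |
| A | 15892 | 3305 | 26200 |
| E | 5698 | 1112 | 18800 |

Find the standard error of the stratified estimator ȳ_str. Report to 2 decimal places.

1.13

Var(ȳ_str) = Σₕ Wₕ²(1 − fₕ)sₕ²/nₕ with Wₕ = Nₕ/N, N = 43647.
D: Wₕ = 0.39599514; term = 0.39599514²·(1 − 0.21725295)·2028/3755 = 0.066291702.
C: Wₕ = 0.10935459; term = 0.10935459²·(1 − 0.06411062)·4310/306 = 0.15763565.
A: Wₕ = 0.36410292; term = 0.36410292²·(1 − 0.20796627)·26200/3305 = 0.83238035.
E: Wₕ = 0.13054735; term = 0.13054735²·(1 − 0.19515620)·18800/1112 = 0.23190001.
Sum = 1.2882077.
SE = √(1.2882077) = 1.13.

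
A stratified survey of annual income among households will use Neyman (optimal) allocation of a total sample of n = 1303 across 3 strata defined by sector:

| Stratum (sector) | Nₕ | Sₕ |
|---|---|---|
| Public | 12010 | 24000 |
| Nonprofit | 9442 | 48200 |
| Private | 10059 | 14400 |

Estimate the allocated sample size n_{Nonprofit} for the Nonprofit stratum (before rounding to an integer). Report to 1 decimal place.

667.6

Neyman allocation: nₕ = n·NₕSₕ / Σⱼ NⱼSⱼ.
Σ NⱼSⱼ = 12010·24000 + 9442·48200 + 10059·14400 = 8.88194 × 10^8.
n_{Nonprofit} = 1303·9442·48200 / (8.88194 × 10^8) = 667.6.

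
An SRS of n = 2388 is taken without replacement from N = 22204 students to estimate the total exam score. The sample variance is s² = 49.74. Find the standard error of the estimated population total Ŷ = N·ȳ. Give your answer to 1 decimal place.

Var(Ŷ) = N²·Var(ȳ) = N²·(1 − n/N)·s²/n.
f = 2388/22204 = 0.10754819; Var(ȳ) = 0.89245181·49.74/2388 = 0.018589009.
Var(Ŷ) = 22204² · 0.018589009 = 9.1647089 × 10^6.
SE(Ŷ) = √(9.1647089 × 10^6) = 3027.3.

3027.3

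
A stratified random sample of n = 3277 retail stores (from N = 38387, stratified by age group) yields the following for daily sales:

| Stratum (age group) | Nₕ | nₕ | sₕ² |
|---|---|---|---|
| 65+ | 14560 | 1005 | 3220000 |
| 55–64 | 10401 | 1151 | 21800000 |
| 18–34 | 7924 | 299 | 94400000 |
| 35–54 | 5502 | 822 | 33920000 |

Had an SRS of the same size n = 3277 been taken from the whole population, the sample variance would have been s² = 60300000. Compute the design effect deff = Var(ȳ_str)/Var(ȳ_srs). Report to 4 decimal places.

0.9110

Var(ȳ_str) = Σ Wₕ²(1−fₕ)sₕ²/nₕ with Wₕ = Nₕ/38387:
  65+: (14560/38387)²·(1−1005/14560)·3220000/1005 = 429.12356
  55–64: (10401/38387)²·(1−1151/10401)·21800000/1151 = 1236.6012
  18–34: (7924/38387)²·(1−299/7924)·94400000/299 = 12945.439
  35–54: (5502/38387)²·(1−822/5502)·33920000/822 = 721.07779
  → Var(ȳ_str) = 15332.242.
Var(ȳ_srs) = (1 − 3277/38387)·60300000/3277 = 16830.132.
deff = 15332.242 / 16830.132 = 0.9110.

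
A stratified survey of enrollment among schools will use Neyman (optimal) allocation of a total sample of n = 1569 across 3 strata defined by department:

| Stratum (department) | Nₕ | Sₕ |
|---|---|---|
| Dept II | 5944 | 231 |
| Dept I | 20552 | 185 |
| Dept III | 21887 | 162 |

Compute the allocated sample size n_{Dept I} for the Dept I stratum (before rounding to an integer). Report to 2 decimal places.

Neyman allocation: nₕ = n·NₕSₕ / Σⱼ NⱼSⱼ.
Σ NⱼSⱼ = 5944·231 + 20552·185 + 21887·162 = 8.720878 × 10^6.
n_{Dept I} = 1569·20552·185 / (8.720878 × 10^6) = 684.05.

684.05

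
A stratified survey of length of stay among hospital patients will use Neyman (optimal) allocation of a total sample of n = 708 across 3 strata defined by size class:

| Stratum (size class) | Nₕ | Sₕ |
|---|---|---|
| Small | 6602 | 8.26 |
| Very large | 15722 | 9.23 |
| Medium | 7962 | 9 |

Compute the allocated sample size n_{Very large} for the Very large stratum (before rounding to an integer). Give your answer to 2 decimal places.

Neyman allocation: nₕ = n·NₕSₕ / Σⱼ NⱼSⱼ.
Σ NⱼSⱼ = 6602·8.26 + 15722·9.23 + 7962·9 = 271304.58.
n_{Very large} = 708·15722·9.23 / 271304.58 = 378.69.

378.69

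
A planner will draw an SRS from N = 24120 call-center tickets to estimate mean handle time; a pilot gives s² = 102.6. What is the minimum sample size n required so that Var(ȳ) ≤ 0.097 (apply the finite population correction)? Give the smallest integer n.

1014

Without fpc, n₀ = s²/D = 102.6/0.097 = 1057.7320.
With fpc, (1 − n/N)·s²/n ≤ D requires n ≥ n₀/(1 + n₀/N) = 1057.7320/(1 + 1057.7320/24120) = 1013.2960.
Rounding up, n = 1014.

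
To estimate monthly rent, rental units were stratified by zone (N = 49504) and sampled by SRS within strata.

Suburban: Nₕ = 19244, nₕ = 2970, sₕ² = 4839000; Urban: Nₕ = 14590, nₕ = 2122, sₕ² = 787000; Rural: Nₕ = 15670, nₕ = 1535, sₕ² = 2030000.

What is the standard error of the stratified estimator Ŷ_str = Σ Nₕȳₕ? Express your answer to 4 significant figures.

Var(Ŷ_str) = Σₕ Nₕ²(1 − fₕ)sₕ²/nₕ.
Suburban: 19244²·(1 − 2970/19244)·4839000/2970 = 5.1025684 × 10^11.
Urban: 14590²·(1 − 2122/14590)·787000/2122 = 6.7465453 × 10^10.
Rural: 15670²·(1 − 1535/15670)·2030000/1535 = 2.9292232 × 10^11.
Sum = 8.7064461 × 10^11.
SE = √(8.7064461 × 10^11) = 933100.

933100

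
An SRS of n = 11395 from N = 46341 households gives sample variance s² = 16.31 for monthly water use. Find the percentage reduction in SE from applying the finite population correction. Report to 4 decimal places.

f = n/N = 11395/46341 = 0.24589456.
SE_no-fpc = √(s²/n) = 0.037832916; SE_fpc = √((1−f)s²/n) = 0.032853818.
Ratio = √(1−f) = 0.86839244. Reduction = 100·(1 − 0.86839244) = 13.1608%.

13.1608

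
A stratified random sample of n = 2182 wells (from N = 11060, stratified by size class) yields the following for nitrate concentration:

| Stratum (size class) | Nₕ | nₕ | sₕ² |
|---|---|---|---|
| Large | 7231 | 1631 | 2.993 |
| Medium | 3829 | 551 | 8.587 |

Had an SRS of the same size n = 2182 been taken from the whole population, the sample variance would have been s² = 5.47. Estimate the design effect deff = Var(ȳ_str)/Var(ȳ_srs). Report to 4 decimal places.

Var(ȳ_str) = Σ Wₕ²(1−fₕ)sₕ²/nₕ with Wₕ = Nₕ/11060:
  Large: (7231/11060)²·(1−1631/7231)·2.993/1631 = 6.0747567 × 10^-4
  Medium: (3829/11060)²·(1−551/3829)·8.587/551 = 0.0015990937
  → Var(ȳ_str) = 0.0022065694.
Var(ȳ_srs) = (1 − 2182/11060)·5.47/2182 = 0.0020122994.
deff = 0.0022065694 / 0.0020122994 = 1.0965.

1.0965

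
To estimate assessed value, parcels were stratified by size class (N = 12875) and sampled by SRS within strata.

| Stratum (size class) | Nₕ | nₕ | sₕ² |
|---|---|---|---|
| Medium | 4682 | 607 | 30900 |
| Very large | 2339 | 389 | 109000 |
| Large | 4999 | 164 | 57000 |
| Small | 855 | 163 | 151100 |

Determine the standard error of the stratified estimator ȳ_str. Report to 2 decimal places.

8.22

Var(ȳ_str) = Σₕ Wₕ²(1 − fₕ)sₕ²/nₕ with Wₕ = Nₕ/N, N = 12875.
Medium: Wₕ = 0.36365049; term = 0.36365049²·(1 − 0.12964545)·30900/607 = 5.8591462.
Very large: Wₕ = 0.18166990; term = 0.18166990²·(1 − 0.16631039)·109000/389 = 7.7098735.
Large: Wₕ = 0.38827184; term = 0.38827184²·(1 − 0.03280656)·57000/164 = 50.677613.
Small: Wₕ = 0.06640777; term = 0.06640777²·(1 − 0.19064327)·151100/163 = 3.3086787.
Sum = 67.555311.
SE = √(67.555311) = 8.22.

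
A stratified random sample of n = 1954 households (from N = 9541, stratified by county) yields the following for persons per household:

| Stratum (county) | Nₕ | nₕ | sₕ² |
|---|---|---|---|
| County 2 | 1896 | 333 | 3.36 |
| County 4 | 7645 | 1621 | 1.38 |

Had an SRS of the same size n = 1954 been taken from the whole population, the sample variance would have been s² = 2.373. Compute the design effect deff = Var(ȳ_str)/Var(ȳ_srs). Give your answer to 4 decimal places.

Var(ȳ_str) = Σ Wₕ²(1−fₕ)sₕ²/nₕ with Wₕ = Nₕ/9541:
  County 2: (1896/9541)²·(1−333/1896)·3.36/333 = 3.284767 × 10^-4
  County 4: (7645/9541)²·(1−1621/7645)·1.38/1621 = 4.306959 × 10^-4
  → Var(ȳ_str) = 7.591726 × 10^-4.
Var(ȳ_srs) = (1 − 1954/9541)·2.373/1954 = 9.6571587 × 10^-4.
deff = (7.591726 × 10^-4) / (9.6571587 × 10^-4) = 0.7861.

0.7861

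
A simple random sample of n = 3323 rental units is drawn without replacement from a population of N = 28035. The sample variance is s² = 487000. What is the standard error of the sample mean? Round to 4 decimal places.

Under SRS without replacement, Var(ȳ) = (1 − f)·s²/n with f = n/N = 3323/28035 = 0.11853041.
Var(ȳ) = (1 − 0.11853041)·487000/3323 = 0.88146959·146.55432 = 129.18318.
SE(ȳ) = √(129.18318) = 11.3659.

11.3659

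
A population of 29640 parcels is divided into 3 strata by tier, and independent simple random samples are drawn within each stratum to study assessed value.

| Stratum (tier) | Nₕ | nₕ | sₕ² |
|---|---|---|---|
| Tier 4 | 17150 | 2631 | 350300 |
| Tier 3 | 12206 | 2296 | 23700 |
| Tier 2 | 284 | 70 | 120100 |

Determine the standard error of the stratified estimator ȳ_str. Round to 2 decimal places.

Var(ȳ_str) = Σₕ Wₕ²(1 − fₕ)sₕ²/nₕ with Wₕ = Nₕ/N, N = 29640.
Tier 4: Wₕ = 0.57860999; term = 0.57860999²·(1 − 0.15341108)·350300/2631 = 37.736683.
Tier 3: Wₕ = 0.41180837; term = 0.41180837²·(1 − 0.18810421)·23700/2296 = 1.4212389.
Tier 2: Wₕ = 0.00958165; term = 0.00958165²·(1 − 0.24647887)·120100/70 = 0.11869179.
Sum = 39.276614.
SE = √(39.276614) = 6.27.

6.27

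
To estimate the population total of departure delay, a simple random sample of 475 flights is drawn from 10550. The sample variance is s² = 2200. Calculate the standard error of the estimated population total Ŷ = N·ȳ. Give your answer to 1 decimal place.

Var(Ŷ) = N²·Var(ȳ) = N²·(1 − n/N)·s²/n.
f = 475/10550 = 0.04502370; Var(ȳ) = 0.95497630·2200/475 = 4.4230481.
Var(Ŷ) = 10550² · 4.4230481 = 4.9229631 × 10^8.
SE(Ŷ) = √(4.9229631 × 10^8) = 22187.8.

22187.8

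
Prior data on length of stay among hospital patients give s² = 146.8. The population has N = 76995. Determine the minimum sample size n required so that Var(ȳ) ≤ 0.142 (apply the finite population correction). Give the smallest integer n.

1021

Without fpc, n₀ = s²/D = 146.8/0.142 = 1033.8028.
With fpc, (1 − n/N)·s²/n ≤ D requires n ≥ n₀/(1 + n₀/N) = 1033.8028/(1 + 1033.8028/76995) = 1020.1060.
Rounding up, n = 1021.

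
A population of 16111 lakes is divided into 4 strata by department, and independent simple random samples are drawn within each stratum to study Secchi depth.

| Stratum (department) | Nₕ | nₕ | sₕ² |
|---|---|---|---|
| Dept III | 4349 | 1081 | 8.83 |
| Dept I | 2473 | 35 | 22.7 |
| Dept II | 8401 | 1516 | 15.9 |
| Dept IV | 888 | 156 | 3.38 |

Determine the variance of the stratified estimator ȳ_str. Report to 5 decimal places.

0.01790

Var(ȳ_str) = Σₕ Wₕ²(1 − fₕ)sₕ²/nₕ with Wₕ = Nₕ/N, N = 16111.
Dept III: Wₕ = 0.26993979; term = 0.26993979²·(1 − 0.24856289)·8.83/1081 = 4.4726145 × 10^-4.
Dept I: Wₕ = 0.15349761; term = 0.15349761²·(1 − 0.01415285)·22.7/35 = 0.015065052.
Dept II: Wₕ = 0.52144498; term = 0.52144498²·(1 − 0.18045471)·15.9/1516 = 0.0023371568.
Dept IV: Wₕ = 0.05511762; term = 0.05511762²·(1 − 0.17567568)·3.38/156 = 5.4258921 × 10^-5.
Sum = 0.017903729.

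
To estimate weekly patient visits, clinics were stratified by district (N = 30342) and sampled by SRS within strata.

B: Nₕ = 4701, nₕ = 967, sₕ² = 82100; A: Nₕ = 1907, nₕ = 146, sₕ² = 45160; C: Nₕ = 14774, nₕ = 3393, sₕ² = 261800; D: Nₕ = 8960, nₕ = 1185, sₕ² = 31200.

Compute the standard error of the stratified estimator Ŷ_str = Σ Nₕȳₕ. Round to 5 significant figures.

131670

Var(Ŷ_str) = Σₕ Nₕ²(1 − fₕ)sₕ²/nₕ.
B: 4701²·(1 − 967/4701)·82100/967 = 1.4903259 × 10^9.
A: 1907²·(1 − 146/1907)·45160/146 = 1.0387502 × 10^9.
C: 14774²·(1 − 3393/14774)·261800/3393 = 1.2973713 × 10^10.
D: 8960²·(1 − 1185/8960)·31200/1185 = 1.8341914 × 10^9.
Sum = 1.7336981 × 10^10.
SE = √(1.7336981 × 10^10) = 131670.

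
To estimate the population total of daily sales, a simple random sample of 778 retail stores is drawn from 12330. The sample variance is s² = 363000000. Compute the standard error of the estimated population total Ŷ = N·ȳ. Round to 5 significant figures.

8.1522 × 10^6

Var(Ŷ) = N²·Var(ȳ) = N²·(1 − n/N)·s²/n.
f = 778/12330 = 0.06309813; Var(ȳ) = 0.93690187·363000000/778 = 437140.59.
Var(Ŷ) = 12330² · 437140.59 = 6.6458003 × 10^13.
SE(Ŷ) = √(6.6458003 × 10^13) = 8.1522 × 10^6.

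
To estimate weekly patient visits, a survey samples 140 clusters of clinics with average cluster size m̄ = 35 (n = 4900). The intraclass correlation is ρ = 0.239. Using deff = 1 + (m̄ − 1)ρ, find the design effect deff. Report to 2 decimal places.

deff = 1 + (35 − 1)·0.239 = 1 + 8.126 = 9.126.

9.13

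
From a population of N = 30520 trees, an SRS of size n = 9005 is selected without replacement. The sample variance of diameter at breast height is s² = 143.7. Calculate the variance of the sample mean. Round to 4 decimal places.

Under SRS without replacement, Var(ȳ) = (1 − f)·s²/n with f = n/N = 9005/30520 = 0.29505242.
Var(ȳ) = (1 − 0.29505242)·143.7/9005 = 0.70494758·0.015957801 = 0.011249413.

0.0112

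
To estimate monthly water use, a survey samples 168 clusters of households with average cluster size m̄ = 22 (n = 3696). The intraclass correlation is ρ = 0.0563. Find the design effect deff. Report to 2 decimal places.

2.18

deff = 1 + (22 − 1)·0.0563 = 1 + 1.1823 = 2.1823.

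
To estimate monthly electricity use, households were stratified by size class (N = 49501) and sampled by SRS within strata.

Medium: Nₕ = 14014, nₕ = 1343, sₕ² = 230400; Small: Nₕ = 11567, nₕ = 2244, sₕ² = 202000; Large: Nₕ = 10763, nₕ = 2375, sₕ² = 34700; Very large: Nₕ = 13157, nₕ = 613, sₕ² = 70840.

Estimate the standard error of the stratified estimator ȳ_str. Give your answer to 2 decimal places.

4.97

Var(ȳ_str) = Σₕ Wₕ²(1 − fₕ)sₕ²/nₕ with Wₕ = Nₕ/N, N = 49501.
Medium: Wₕ = 0.28310539; term = 0.28310539²·(1 − 0.09583274)·230400/1343 = 12.432301.
Small: Wₕ = 0.23367205; term = 0.23367205²·(1 − 0.19400017)·202000/2244 = 3.9616581.
Large: Wₕ = 0.21742995; term = 0.21742995²·(1 − 0.22066338)·34700/2375 = 0.53830657.
Very large: Wₕ = 0.26579261; term = 0.26579261²·(1 − 0.04659117)·70840/613 = 7.7836456.
Sum = 24.715911.
SE = √(24.715911) = 4.97.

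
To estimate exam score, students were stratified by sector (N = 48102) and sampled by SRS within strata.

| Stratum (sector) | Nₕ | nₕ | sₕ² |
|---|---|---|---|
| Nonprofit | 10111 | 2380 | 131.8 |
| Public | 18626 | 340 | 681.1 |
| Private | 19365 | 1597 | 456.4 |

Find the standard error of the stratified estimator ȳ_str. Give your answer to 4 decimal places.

0.5825

Var(ȳ_str) = Σₕ Wₕ²(1 − fₕ)sₕ²/nₕ with Wₕ = Nₕ/N, N = 48102.
Nonprofit: Wₕ = 0.21019916; term = 0.21019916²·(1 − 0.23538720)·131.8/2380 = 0.0018708629.
Public: Wₕ = 0.38721883; term = 0.38721883²·(1 − 0.01825405)·681.1/340 = 0.29487911.
Private: Wₕ = 0.40258201; term = 0.40258201²·(1 − 0.08246837)·456.4/1597 = 0.042498196.
Sum = 0.33924817.
SE = √(0.33924817) = 0.5825.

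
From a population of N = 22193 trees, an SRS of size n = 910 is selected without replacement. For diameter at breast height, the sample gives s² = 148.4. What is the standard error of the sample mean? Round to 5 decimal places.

Under SRS without replacement, Var(ȳ) = (1 − f)·s²/n with f = n/N = 910/22193 = 0.04100392.
Var(ȳ) = (1 − 0.04100392)·148.4/910 = 0.95899608·0.16307692 = 0.15639013.
SE(ȳ) = √(0.15639013) = 0.39546.

0.39546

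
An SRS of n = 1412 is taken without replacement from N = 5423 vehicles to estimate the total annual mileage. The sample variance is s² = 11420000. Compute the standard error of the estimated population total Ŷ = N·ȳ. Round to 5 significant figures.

419430

Var(Ŷ) = N²·Var(ȳ) = N²·(1 − n/N)·s²/n.
f = 1412/5423 = 0.26037249; Var(ȳ) = 0.73962751·11420000/1412 = 5981.9732.
Var(Ŷ) = 5423² · 5981.9732 = 1.7592343 × 10^11.
SE(Ŷ) = √(1.7592343 × 10^11) = 419430.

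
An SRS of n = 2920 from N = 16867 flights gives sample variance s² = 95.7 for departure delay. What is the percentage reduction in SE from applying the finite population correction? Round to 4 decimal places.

f = n/N = 2920/16867 = 0.17311911.
SE_no-fpc = √(s²/n) = 0.18103583; SE_fpc = √((1−f)s²/n) = 0.1646213.
Ratio = √(1−f) = 0.90932991. Reduction = 100·(1 − 0.90932991) = 9.0670%.

9.0670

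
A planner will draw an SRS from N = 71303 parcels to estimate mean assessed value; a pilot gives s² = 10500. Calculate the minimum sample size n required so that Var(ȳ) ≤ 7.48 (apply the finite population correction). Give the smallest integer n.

Without fpc, n₀ = s²/D = 10500/7.48 = 1403.7433.
With fpc, (1 − n/N)·s²/n ≤ D requires n ≥ n₀/(1 + n₀/N) = 1403.7433/(1 + 1403.7433/71303) = 1376.6413.
Rounding up, n = 1377.

1377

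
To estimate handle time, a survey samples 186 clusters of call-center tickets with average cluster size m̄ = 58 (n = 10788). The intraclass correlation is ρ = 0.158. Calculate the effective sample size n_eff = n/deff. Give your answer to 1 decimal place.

1078.2

deff = 1 + (58 − 1)·0.158 = 1 + 9.006 = 10.006.
n_eff = 10788 / 10.006 = 1078.2.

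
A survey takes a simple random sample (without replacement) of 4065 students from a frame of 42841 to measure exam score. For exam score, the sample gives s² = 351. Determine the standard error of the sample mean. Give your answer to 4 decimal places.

0.2796

Under SRS without replacement, Var(ȳ) = (1 − f)·s²/n with f = n/N = 4065/42841 = 0.09488574.
Var(ȳ) = (1 − 0.09488574)·351/4065 = 0.90511426·0.086346863 = 0.078153777.
SE(ȳ) = √(0.078153777) = 0.2796.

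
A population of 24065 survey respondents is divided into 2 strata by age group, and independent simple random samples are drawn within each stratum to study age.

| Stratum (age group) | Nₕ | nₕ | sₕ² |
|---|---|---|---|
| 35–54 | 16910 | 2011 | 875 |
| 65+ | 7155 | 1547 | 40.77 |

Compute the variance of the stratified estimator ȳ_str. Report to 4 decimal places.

Var(ȳ_str) = Σₕ Wₕ²(1 − fₕ)sₕ²/nₕ with Wₕ = Nₕ/N, N = 24065.
35–54: Wₕ = 0.70268024; term = 0.70268024²·(1 − 0.11892371)·875/2011 = 0.18928883.
65+: Wₕ = 0.29731976; term = 0.29731976²·(1 − 0.21621244)·40.77/1547 = 0.0018259812.
Sum = 0.19111481.

0.1911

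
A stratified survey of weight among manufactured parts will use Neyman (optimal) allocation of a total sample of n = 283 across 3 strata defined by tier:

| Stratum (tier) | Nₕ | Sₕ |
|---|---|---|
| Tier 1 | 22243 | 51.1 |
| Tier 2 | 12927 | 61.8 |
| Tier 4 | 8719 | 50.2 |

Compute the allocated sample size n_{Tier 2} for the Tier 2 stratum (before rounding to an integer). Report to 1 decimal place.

Neyman allocation: nₕ = n·NₕSₕ / Σⱼ NⱼSⱼ.
Σ NⱼSⱼ = 22243·51.1 + 12927·61.8 + 8719·50.2 = 2.3731997 × 10^6.
n_{Tier 2} = 283·12927·61.8 / (2.3731997 × 10^6) = 95.3.

95.3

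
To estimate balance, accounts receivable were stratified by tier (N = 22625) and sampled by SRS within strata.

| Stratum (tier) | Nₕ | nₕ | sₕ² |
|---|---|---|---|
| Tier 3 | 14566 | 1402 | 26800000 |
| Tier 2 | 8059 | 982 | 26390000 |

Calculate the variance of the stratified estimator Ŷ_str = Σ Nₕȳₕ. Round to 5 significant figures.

Var(Ŷ_str) = Σₕ Nₕ²(1 − fₕ)sₕ²/nₕ.
Tier 3: 14566²·(1 − 1402/14566)·26800000/1402 = 3.6653459 × 10^12.
Tier 2: 8059²·(1 − 982/8059)·26390000/982 = 1.5327039 × 10^12.
Sum = 5.1980498 × 10^12.

5.1980 × 10^12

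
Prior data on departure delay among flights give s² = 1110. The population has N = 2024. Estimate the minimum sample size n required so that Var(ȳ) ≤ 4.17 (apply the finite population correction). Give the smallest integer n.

Without fpc, n₀ = s²/D = 1110/4.17 = 266.1871.
With fpc, (1 − n/N)·s²/n ≤ D requires n ≥ n₀/(1 + n₀/N) = 266.1871/(1 + 266.1871/2024) = 235.2483.
Rounding up, n = 236.

236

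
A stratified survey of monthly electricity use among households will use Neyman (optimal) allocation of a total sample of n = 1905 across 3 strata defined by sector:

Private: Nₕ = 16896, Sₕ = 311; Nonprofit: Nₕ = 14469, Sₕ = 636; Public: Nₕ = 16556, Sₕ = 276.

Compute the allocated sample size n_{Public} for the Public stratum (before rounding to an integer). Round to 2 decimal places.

Neyman allocation: nₕ = n·NₕSₕ / Σⱼ NⱼSⱼ.
Σ NⱼSⱼ = 16896·311 + 14469·636 + 16556·276 = 1.9026396 × 10^7.
n_{Public} = 1905·16556·276 / (1.9026396 × 10^7) = 457.51.

457.51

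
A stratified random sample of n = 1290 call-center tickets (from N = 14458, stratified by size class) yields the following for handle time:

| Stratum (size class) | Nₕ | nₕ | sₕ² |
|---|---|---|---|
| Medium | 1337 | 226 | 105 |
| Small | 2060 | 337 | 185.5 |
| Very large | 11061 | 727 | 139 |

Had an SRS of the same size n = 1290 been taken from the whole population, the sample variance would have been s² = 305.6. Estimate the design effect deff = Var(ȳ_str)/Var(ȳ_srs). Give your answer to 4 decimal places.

0.5432

Var(ȳ_str) = Σ Wₕ²(1−fₕ)sₕ²/nₕ with Wₕ = Nₕ/14458:
  Medium: (1337/14458)²·(1−226/1337)·105/226 = 0.0033014892
  Small: (2060/14458)²·(1−337/2060)·185.5/337 = 0.0093465228
  Very large: (11061/14458)²·(1−727/11061)·139/727 = 0.10455066
  → Var(ȳ_str) = 0.11719867.
Var(ȳ_srs) = (1 − 1290/14458)·305.6/1290 = 0.21576214.
deff = 0.11719867 / 0.21576214 = 0.5432.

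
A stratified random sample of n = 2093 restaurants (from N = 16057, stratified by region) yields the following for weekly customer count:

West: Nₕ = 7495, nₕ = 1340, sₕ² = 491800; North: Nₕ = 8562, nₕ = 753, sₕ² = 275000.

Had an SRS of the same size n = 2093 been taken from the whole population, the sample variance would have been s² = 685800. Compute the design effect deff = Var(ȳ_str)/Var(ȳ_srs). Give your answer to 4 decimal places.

Var(ȳ_str) = Σ Wₕ²(1−fₕ)sₕ²/nₕ with Wₕ = Nₕ/16057:
  West: (7495/16057)²·(1−1340/7495)·491800/1340 = 65.668123
  North: (8562/16057)²·(1−753/8562)·275000/753 = 94.706448
  → Var(ȳ_str) = 160.37457.
Var(ȳ_srs) = (1 − 2093/16057)·685800/2093 = 284.9533.
deff = 160.37457 / 284.9533 = 0.5628.

0.5628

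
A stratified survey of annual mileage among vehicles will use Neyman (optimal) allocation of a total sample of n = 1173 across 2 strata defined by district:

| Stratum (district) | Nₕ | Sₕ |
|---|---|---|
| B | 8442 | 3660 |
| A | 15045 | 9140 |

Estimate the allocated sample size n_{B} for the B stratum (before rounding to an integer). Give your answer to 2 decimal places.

Neyman allocation: nₕ = n·NₕSₕ / Σⱼ NⱼSⱼ.
Σ NⱼSⱼ = 8442·3660 + 15045·9140 = 1.6840902 × 10^8.
n_{B} = 1173·8442·3660 / (1.6840902 × 10^8) = 215.21.

215.21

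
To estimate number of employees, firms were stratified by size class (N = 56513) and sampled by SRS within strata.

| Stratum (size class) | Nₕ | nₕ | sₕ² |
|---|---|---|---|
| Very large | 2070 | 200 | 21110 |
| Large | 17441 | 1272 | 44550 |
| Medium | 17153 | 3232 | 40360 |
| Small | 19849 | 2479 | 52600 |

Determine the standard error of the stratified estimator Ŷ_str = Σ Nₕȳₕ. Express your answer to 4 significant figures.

143500

Var(Ŷ_str) = Σₕ Nₕ²(1 − fₕ)sₕ²/nₕ.
Very large: 2070²·(1 − 200/2070)·21110/200 = 4.085735 × 10^8.
Large: 17441²·(1 − 1272/17441)·44550/1272 = 9.8767745 × 10^9.
Medium: 17153²·(1 − 3232/17153)·40360/3232 = 2.9818811 × 10^9.
Small: 19849²·(1 − 2479/19849)·52600/2479 = 7.3155615 × 10^9.
Sum = 2.0582791 × 10^10.
SE = √(2.0582791 × 10^10) = 143500.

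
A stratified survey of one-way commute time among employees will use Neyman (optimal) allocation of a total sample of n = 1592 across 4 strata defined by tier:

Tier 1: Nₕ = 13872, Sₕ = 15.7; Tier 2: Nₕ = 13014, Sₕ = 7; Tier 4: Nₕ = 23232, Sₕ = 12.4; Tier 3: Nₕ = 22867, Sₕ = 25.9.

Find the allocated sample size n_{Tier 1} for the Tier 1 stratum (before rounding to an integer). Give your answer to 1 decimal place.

291.6

Neyman allocation: nₕ = n·NₕSₕ / Σⱼ NⱼSⱼ.
Σ NⱼSⱼ = 13872·15.7 + 13014·7 + 23232·12.4 + 22867·25.9 = 1.1892205 × 10^6.
n_{Tier 1} = 1592·13872·15.7 / (1.1892205 × 10^6) = 291.6.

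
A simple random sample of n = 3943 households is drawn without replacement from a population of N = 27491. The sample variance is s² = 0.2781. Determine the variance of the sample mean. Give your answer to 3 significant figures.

6.04 × 10^-5

Under SRS without replacement, Var(ȳ) = (1 − f)·s²/n with f = n/N = 3943/27491 = 0.14342876.
Var(ȳ) = (1 − 0.14342876)·0.2781/3943 = 0.85657124·7.0530053 × 10^-5 = 6.0414015 × 10^-5.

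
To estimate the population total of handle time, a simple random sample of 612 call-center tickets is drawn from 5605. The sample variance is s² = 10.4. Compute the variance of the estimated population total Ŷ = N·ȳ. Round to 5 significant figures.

475580

Var(Ŷ) = N²·Var(ȳ) = N²·(1 − n/N)·s²/n.
f = 612/5605 = 0.10918822; Var(ȳ) = 0.89081178·10.4/612 = 0.015137978.
Var(Ŷ) = 5605² · 0.015137978 = 475575.1.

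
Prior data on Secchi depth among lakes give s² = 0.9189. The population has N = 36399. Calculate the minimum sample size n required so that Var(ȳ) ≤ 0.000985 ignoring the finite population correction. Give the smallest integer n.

Without fpc, n₀ = s²/D = 0.9189/0.000985 = 932.8934.
Rounding up, n = 933.

933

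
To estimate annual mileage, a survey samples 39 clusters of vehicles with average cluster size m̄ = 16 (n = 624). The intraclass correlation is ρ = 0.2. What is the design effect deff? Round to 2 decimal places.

4.00

deff = 1 + (16 − 1)·0.2 = 1 + 3 = 4.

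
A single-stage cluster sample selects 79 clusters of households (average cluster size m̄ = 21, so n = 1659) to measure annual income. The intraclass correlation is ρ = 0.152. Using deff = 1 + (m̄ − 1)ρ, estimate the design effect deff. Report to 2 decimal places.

4.04

deff = 1 + (21 − 1)·0.152 = 1 + 3.04 = 4.04.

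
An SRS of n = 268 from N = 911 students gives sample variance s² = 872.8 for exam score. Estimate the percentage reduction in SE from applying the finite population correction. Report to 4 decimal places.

f = n/N = 268/911 = 0.29418222.
SE_no-fpc = √(s²/n) = 1.8046375; SE_fpc = √((1−f)s²/n) = 1.5161294.
Ratio = √(1−f) = 0.84012962. Reduction = 100·(1 − 0.84012962) = 15.9870%.

15.9870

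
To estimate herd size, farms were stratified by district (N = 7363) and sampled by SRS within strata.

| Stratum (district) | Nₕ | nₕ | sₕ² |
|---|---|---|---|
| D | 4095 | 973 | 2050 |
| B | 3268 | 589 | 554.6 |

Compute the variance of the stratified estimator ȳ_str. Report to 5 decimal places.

Var(ȳ_str) = Σₕ Wₕ²(1 − fₕ)sₕ²/nₕ with Wₕ = Nₕ/N, N = 7363.
D: Wₕ = 0.55615917; term = 0.55615917²·(1 − 0.23760684)·2050/973 = 0.49684191.
B: Wₕ = 0.44384083; term = 0.44384083²·(1 − 0.18023256)·554.6/589 = 0.15205816.
Sum = 0.64890007.

0.64890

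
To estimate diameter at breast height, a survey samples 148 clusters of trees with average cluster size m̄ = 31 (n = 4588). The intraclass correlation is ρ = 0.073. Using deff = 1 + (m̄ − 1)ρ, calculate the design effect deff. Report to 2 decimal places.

deff = 1 + (31 − 1)·0.073 = 1 + 2.19 = 3.19.

3.19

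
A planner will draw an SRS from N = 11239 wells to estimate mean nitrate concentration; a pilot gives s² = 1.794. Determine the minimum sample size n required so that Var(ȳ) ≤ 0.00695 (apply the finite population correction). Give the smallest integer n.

253

Without fpc, n₀ = s²/D = 1.794/0.00695 = 258.1295.
With fpc, (1 − n/N)·s²/n ≤ D requires n ≥ n₀/(1 + n₀/N) = 258.1295/(1 + 258.1295/11239) = 252.3341.
Rounding up, n = 253.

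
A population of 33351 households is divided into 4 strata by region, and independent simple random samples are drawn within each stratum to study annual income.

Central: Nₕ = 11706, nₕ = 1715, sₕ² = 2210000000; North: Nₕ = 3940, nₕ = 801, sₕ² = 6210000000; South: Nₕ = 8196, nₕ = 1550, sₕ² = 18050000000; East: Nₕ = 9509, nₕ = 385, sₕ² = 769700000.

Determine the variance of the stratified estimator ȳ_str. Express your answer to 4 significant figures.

Var(ȳ_str) = Σₕ Wₕ²(1 − fₕ)sₕ²/nₕ with Wₕ = Nₕ/N, N = 33351.
Central: Wₕ = 0.35099397; term = 0.35099397²·(1 − 0.14650607)·2210000000/1715 = 135496.45.
North: Wₕ = 0.11813739; term = 0.11813739²·(1 − 0.20329949)·6210000000/801 = 86204.294.
South: Wₕ = 0.24574975; term = 0.24574975²·(1 − 0.18911664)·18050000000/1550 = 570282.54.
East: Wₕ = 0.28511889; term = 0.28511889²·(1 − 0.04048796)·769700000/385 = 155942.02.
Sum = 947925.3.

947900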